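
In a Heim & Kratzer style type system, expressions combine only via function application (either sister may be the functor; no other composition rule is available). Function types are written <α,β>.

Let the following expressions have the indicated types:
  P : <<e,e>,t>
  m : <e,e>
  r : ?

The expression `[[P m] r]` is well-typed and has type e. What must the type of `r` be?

[[P m] r] must have type e. The sister [P m] has type t; that is not a function onto e, so r must be the functor, of type <t,e>.

<t,e>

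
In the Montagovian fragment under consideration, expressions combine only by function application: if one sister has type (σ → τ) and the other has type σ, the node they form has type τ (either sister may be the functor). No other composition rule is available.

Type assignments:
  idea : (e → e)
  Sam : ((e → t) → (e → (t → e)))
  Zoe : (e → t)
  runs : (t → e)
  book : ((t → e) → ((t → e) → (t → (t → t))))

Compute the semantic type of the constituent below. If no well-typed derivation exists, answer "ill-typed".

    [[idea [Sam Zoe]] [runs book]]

ill-typed

[Sam Zoe]: ((e → t) → (e → (t → e))) applied to (e → t) yields (e → (t → e)).
[idea [Sam Zoe]]: (e → e) with (e → (t → e)) — neither is a function whose domain matches the other; composition fails here.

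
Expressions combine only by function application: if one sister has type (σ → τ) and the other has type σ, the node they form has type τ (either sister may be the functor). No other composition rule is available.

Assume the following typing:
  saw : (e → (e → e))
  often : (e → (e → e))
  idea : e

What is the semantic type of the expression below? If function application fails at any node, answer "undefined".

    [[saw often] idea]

undefined

[saw often]: (e → (e → e)) and (e → (e → e)) cannot combine by function application — type clash.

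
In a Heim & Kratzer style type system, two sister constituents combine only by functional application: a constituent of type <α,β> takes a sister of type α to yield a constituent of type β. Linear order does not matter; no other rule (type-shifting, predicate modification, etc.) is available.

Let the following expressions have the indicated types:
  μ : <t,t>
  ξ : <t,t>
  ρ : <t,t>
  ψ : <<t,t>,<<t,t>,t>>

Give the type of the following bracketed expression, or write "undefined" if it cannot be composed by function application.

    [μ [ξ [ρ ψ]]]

[ρ ψ]: functor ψ : <<t,t>,<<t,t>,t>>, argument ρ : <t,t>; result <<t,t>,t>.
[ξ [ρ ψ]]: functor [ρ ψ] : <<t,t>,t>, argument ξ : <t,t>; result t.
[μ [ξ [ρ ψ]]]: functor μ : <t,t>, argument [ξ [ρ ψ]] : t; result t.

t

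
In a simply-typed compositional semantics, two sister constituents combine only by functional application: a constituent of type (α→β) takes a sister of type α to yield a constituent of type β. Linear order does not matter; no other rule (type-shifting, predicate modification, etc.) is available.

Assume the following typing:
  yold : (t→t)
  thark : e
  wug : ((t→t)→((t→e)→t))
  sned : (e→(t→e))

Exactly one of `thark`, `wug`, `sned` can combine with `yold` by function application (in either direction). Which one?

thark : e — yold needs t; thark needs nothing (atomic); neither fits.
wug — combines: wug : ((t→t)→((t→e)→t)) takes yold : (t→t) as argument, giving ((t→e)→t).
sned : (e→(t→e)) — yold needs t; sned needs e; neither fits.

wug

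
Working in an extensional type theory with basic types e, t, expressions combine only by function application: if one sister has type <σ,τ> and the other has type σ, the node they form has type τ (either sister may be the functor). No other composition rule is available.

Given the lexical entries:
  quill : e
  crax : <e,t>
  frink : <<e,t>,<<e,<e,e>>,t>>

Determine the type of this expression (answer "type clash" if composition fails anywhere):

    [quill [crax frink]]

[crax frink] — frink of type <<e,t>,<<e,<e,e>>,t>> combines with crax of type <e,t>: type <<e,<e,e>>,t>.
[quill [crax frink]]: e and <<e,<e,e>>,t> cannot combine by function application — type clash.

type clash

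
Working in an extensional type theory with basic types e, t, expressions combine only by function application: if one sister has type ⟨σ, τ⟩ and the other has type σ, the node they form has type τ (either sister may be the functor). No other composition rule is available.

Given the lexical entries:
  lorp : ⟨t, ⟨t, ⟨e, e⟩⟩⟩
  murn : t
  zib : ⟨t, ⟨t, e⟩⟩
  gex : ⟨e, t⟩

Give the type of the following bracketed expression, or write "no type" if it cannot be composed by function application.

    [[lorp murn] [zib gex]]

no type

At [lorp murn], lorp : ⟨t, ⟨t, ⟨e, e⟩⟩⟩ takes murn : t, giving ⟨t, ⟨e, e⟩⟩.
[zib gex]: ⟨t, ⟨t, e⟩⟩ with ⟨e, t⟩ — neither is a function whose domain matches the other; composition fails here.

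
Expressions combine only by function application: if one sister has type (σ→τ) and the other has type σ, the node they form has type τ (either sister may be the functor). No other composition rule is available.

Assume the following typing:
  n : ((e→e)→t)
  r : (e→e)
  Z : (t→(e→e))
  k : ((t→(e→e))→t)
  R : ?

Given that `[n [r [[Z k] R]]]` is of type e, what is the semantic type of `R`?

(t→((e→e)→(((e→e)→t)→e)))

At [n [r [[Z k] R]]] (required: e): n is ((e→e)→t), which is not a function with range e; hence [r [[Z k] R]] is the functor — type (((e→e)→t)→e).
At [r [[Z k] R]] (required: (((e→e)→t)→e)): r is (e→e), which is not a function with range (((e→e)→t)→e); hence [[Z k] R] is the functor — type ((e→e)→(((e→e)→t)→e)).
At [[Z k] R] (required: ((e→e)→(((e→e)→t)→e))): [Z k] is t, which is not a function with range ((e→e)→(((e→e)→t)→e)); hence R is the functor — type (t→((e→e)→(((e→e)→t)→e))).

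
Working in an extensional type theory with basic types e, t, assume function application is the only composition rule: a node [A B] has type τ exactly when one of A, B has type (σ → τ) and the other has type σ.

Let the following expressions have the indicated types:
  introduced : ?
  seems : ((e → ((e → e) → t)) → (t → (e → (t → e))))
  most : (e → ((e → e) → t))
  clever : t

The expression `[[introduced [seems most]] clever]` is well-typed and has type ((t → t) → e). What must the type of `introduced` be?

At [[introduced [seems most]] clever] (required: ((t → t) → e)): clever is t, which is not a function with range ((t → t) → e); hence [introduced [seems most]] is the functor — type (t → ((t → t) → e)).
At [introduced [seems most]] (required: (t → ((t → t) → e))): [seems most] is (t → (e → (t → e))), which is not a function with range (t → ((t → t) → e)); hence introduced is the functor — type ((t → (e → (t → e))) → (t → ((t → t) → e))).

((t → (e → (t → e))) → (t → ((t → t) → e)))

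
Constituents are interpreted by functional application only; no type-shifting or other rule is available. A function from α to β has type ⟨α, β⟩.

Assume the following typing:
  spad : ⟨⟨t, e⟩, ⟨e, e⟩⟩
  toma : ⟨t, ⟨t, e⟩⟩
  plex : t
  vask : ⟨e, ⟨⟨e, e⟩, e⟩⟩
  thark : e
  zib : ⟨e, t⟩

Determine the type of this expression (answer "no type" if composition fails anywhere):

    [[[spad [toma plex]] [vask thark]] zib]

[toma plex]: functor toma : ⟨t, ⟨t, e⟩⟩, argument plex : t; result ⟨t, e⟩.
[spad [toma plex]]: functor spad : ⟨⟨t, e⟩, ⟨e, e⟩⟩, argument [toma plex] : ⟨t, e⟩; result ⟨e, e⟩.
[vask thark]: functor vask : ⟨e, ⟨⟨e, e⟩, e⟩⟩, argument thark : e; result ⟨⟨e, e⟩, e⟩.
[[spad [toma plex]] [vask thark]]: functor [vask thark] : ⟨⟨e, e⟩, e⟩, argument [spad [toma plex]] : ⟨e, e⟩; result e.
[[[spad [toma plex]] [vask thark]] zib]: functor zib : ⟨e, t⟩, argument [[spad [toma plex]] [vask thark]] : e; result t.

t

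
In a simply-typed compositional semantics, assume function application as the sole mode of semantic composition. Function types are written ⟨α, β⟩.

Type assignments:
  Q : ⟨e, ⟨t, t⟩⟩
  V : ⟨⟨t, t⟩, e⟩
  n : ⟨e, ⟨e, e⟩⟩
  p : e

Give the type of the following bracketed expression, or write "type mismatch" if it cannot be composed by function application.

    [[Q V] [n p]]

[Q V]: ⟨e, ⟨t, t⟩⟩ and ⟨⟨t, t⟩, e⟩ cannot combine by function application — type clash.

type mismatch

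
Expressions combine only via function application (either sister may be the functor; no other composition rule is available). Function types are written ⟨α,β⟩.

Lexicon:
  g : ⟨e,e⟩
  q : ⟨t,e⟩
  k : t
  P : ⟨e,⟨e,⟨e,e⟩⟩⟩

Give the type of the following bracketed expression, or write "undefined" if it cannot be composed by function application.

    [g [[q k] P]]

[q k]: q is ⟨t,e⟩, k is t; result e.
[[q k] P]: P is ⟨e,⟨e,⟨e,e⟩⟩⟩, [q k] is e; result ⟨e,⟨e,e⟩⟩.
[g [[q k] P]]: ⟨e,e⟩ and ⟨e,⟨e,e⟩⟩ cannot combine by function application — type clash.

undefined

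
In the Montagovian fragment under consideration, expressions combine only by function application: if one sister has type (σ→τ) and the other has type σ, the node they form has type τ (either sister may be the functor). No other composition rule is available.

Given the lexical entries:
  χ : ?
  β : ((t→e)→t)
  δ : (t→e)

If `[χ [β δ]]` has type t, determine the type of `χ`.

[χ [β δ]] must have type t. The sister [β δ] has type t; that is not a function onto t, so χ must be the functor, of type (t→t).

(t→t)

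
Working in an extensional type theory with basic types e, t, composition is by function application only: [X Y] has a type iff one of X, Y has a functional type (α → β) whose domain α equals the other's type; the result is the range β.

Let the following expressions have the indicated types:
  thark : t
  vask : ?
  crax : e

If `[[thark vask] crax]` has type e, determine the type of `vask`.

(t → (e → e))

[[thark vask] crax] is required to be e. crax : e cannot yield e as functor, so [thark vask] : (e → e).
[thark vask] is required to be (e → e). thark : t cannot yield (e → e) as functor, so vask : (t → (e → e)).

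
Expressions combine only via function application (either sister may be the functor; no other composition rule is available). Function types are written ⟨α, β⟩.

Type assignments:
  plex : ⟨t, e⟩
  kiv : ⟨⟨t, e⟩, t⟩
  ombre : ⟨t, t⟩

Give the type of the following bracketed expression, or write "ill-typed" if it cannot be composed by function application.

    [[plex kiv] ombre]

t

[plex kiv]: kiv is ⟨⟨t, e⟩, t⟩, plex is ⟨t, e⟩; result t.
[[plex kiv] ombre]: ombre is ⟨t, t⟩, [plex kiv] is t; result t.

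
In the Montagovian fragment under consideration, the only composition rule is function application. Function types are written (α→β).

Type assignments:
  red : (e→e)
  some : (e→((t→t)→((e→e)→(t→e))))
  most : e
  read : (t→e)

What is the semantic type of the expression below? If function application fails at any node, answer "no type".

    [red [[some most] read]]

no type

[some most] — some of type (e→((t→t)→((e→e)→(t→e)))) combines with most of type e: type ((t→t)→((e→e)→(t→e))).
At [[some most] read]: neither ((t→t)→((e→e)→(t→e))) nor (t→e) can take the other as argument; the node is ill-typed.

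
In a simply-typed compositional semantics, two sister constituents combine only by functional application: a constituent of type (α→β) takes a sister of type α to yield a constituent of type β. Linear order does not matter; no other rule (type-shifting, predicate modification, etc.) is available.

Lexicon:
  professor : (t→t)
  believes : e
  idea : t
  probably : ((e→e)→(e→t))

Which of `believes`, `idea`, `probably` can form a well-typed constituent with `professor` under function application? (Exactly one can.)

idea

believes : e — does not combine with professor.
idea — combines: professor : (t→t) takes idea : t as argument, giving t.
probably : ((e→e)→(e→t)) — does not combine with professor.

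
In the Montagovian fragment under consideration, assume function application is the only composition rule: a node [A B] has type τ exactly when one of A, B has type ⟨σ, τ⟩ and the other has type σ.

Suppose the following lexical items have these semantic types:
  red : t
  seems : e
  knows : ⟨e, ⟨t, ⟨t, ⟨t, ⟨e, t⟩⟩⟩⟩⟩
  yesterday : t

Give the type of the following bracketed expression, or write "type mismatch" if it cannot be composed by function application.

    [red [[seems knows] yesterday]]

[seems knows]: knows is ⟨e, ⟨t, ⟨t, ⟨t, ⟨e, t⟩⟩⟩⟩⟩, seems is e; result ⟨t, ⟨t, ⟨t, ⟨e, t⟩⟩⟩⟩.
[[seems knows] yesterday]: [seems knows] is ⟨t, ⟨t, ⟨t, ⟨e, t⟩⟩⟩⟩, yesterday is t; result ⟨t, ⟨t, ⟨e, t⟩⟩⟩.
[red [[seems knows] yesterday]]: [[seems knows] yesterday] is ⟨t, ⟨t, ⟨e, t⟩⟩⟩, red is t; result ⟨t, ⟨e, t⟩⟩.

⟨t, ⟨e, t⟩⟩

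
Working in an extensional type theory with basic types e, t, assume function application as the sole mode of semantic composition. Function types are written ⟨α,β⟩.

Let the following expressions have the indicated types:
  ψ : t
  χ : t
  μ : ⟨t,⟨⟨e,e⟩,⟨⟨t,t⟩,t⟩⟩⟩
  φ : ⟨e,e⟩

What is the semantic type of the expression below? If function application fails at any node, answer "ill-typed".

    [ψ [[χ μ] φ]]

[χ μ] — μ of type ⟨t,⟨⟨e,e⟩,⟨⟨t,t⟩,t⟩⟩⟩ combines with χ of type t: type ⟨⟨e,e⟩,⟨⟨t,t⟩,t⟩⟩.
[[χ μ] φ] — [χ μ] of type ⟨⟨e,e⟩,⟨⟨t,t⟩,t⟩⟩ combines with φ of type ⟨e,e⟩: type ⟨⟨t,t⟩,t⟩.
At [ψ [[χ μ] φ]]: neither t nor ⟨⟨t,t⟩,t⟩ can take the other as argument; the node is ill-typed.

ill-typed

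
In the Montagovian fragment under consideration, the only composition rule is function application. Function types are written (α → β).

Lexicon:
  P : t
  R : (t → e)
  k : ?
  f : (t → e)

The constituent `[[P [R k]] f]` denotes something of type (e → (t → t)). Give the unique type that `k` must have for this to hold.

((t → e) → (t → ((t → e) → (e → (t → t)))))

At [[P [R k]] f] (required: (e → (t → t))): f is (t → e), which is not a function with range (e → (t → t)); hence [P [R k]] is the functor — type ((t → e) → (e → (t → t))).
At [P [R k]] (required: ((t → e) → (e → (t → t)))): P is t, which is not a function with range ((t → e) → (e → (t → t))); hence [R k] is the functor — type (t → ((t → e) → (e → (t → t)))).
At [R k] (required: (t → ((t → e) → (e → (t → t))))): R is (t → e), which is not a function with range (t → ((t → e) → (e → (t → t)))); hence k is the functor — type ((t → e) → (t → ((t → e) → (e → (t → t))))).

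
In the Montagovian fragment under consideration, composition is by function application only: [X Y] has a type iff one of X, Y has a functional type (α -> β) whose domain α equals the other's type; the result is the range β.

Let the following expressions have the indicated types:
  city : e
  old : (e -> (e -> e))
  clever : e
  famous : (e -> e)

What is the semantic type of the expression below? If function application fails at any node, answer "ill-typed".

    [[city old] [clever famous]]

[city old]: old is (e -> (e -> e)), city is e; result (e -> e).
[clever famous]: famous is (e -> e), clever is e; result e.
[[city old] [clever famous]]: [city old] is (e -> e), [clever famous] is e; result e.

e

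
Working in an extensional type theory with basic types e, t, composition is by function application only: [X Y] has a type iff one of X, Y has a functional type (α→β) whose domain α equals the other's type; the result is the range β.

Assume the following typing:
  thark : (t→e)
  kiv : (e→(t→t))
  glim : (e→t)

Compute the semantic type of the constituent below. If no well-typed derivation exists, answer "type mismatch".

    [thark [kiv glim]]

[kiv glim]: (e→(t→t)) and (e→t) cannot combine by function application — type clash.

type mismatch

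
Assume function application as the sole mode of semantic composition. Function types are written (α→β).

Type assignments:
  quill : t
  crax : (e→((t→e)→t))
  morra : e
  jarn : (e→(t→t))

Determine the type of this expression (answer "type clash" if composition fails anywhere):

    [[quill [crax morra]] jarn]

type clash

[crax morra] — crax of type (e→((t→e)→t)) combines with morra of type e: type ((t→e)→t).
At [quill [crax morra]]: neither t nor ((t→e)→t) can take the other as argument; the node is ill-typed.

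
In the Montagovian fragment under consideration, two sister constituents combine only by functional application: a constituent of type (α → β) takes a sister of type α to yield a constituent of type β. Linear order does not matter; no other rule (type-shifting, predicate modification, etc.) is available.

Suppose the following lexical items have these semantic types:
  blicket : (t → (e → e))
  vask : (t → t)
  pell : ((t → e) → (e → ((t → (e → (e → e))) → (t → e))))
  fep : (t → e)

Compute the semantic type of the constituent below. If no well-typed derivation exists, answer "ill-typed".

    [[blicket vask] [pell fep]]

[blicket vask]: (t → (e → e)) and (t → t) cannot combine by function application — type clash.

ill-typed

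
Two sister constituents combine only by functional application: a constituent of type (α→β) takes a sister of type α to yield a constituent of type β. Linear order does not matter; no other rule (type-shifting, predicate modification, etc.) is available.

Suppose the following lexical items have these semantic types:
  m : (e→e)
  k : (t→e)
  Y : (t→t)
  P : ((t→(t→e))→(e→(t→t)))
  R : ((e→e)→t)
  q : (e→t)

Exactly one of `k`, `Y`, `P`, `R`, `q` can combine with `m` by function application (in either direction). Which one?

R

k : (t→e) — no; m wants e, and k wants t.
Y : (t→t) — no; m wants e, and Y wants t.
P : ((t→(t→e))→(e→(t→t))) — no; m wants e, and P wants (t→(t→e)).
R — combines: R : ((e→e)→t) takes m : (e→e) as argument, giving t.
q : (e→t) — no; m wants e, and q wants e.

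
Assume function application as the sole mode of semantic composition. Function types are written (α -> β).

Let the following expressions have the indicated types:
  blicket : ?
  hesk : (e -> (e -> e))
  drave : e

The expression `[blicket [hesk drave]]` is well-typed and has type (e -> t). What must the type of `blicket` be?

For [blicket [hesk drave]] to have type (e -> t) with [hesk drave] of type (e -> e), blicket must be the function: blicket : ((e -> e) -> (e -> t)).

((e -> e) -> (e -> t))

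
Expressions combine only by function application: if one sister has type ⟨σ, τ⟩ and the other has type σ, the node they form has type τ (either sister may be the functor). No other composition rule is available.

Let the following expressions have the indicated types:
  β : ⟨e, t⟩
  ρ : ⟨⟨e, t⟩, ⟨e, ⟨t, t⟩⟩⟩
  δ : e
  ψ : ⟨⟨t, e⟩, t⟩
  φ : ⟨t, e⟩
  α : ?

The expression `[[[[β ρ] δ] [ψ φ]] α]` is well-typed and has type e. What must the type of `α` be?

[[[[β ρ] δ] [ψ φ]] α] is required to be e. [[[β ρ] δ] [ψ φ]] : t cannot yield e as functor, so α : ⟨t, e⟩.

⟨t, e⟩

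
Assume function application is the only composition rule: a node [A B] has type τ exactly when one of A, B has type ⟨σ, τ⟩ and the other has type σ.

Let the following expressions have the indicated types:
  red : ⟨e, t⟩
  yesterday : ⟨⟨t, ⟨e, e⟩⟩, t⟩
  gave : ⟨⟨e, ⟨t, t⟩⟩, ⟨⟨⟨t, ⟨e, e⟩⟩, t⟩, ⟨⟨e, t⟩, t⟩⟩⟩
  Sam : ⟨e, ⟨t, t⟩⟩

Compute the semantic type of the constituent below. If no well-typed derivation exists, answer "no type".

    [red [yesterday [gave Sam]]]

[gave Sam] — gave of type ⟨⟨e, ⟨t, t⟩⟩, ⟨⟨⟨t, ⟨e, e⟩⟩, t⟩, ⟨⟨e, t⟩, t⟩⟩⟩ combines with Sam of type ⟨e, ⟨t, t⟩⟩: type ⟨⟨⟨t, ⟨e, e⟩⟩, t⟩, ⟨⟨e, t⟩, t⟩⟩.
[yesterday [gave Sam]] — [gave Sam] of type ⟨⟨⟨t, ⟨e, e⟩⟩, t⟩, ⟨⟨e, t⟩, t⟩⟩ combines with yesterday of type ⟨⟨t, ⟨e, e⟩⟩, t⟩: type ⟨⟨e, t⟩, t⟩.
[red [yesterday [gave Sam]]] — [yesterday [gave Sam]] of type ⟨⟨e, t⟩, t⟩ combines with red of type ⟨e, t⟩: type t.

t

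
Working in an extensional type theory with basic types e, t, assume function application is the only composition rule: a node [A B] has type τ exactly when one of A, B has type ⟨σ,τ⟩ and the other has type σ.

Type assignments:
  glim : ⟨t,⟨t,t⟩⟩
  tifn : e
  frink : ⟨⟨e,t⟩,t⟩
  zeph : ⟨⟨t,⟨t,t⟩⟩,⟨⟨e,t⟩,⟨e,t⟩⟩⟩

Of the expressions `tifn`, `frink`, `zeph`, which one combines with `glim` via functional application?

zeph

tifn : e — glim needs t; tifn needs nothing (atomic); neither fits.
frink : ⟨⟨e,t⟩,t⟩ — glim needs t; frink needs ⟨e,t⟩; neither fits.
zeph — combines: zeph : ⟨⟨t,⟨t,t⟩⟩,⟨⟨e,t⟩,⟨e,t⟩⟩⟩ takes glim : ⟨t,⟨t,t⟩⟩ as argument, giving ⟨⟨e,t⟩,⟨e,t⟩⟩.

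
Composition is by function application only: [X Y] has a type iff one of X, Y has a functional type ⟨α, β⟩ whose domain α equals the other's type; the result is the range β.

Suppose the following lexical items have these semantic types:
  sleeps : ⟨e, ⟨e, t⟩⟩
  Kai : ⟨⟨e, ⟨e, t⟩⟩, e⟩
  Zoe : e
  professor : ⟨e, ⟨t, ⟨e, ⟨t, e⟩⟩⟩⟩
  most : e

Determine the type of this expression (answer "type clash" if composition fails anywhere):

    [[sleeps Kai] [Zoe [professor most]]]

[sleeps Kai]: ⟨⟨e, ⟨e, t⟩⟩, e⟩ applied to ⟨e, ⟨e, t⟩⟩ yields e.
[professor most]: ⟨e, ⟨t, ⟨e, ⟨t, e⟩⟩⟩⟩ applied to e yields ⟨t, ⟨e, ⟨t, e⟩⟩⟩.
At [Zoe [professor most]]: neither e nor ⟨t, ⟨e, ⟨t, e⟩⟩⟩ can take the other as argument; the node is ill-typed.

type clash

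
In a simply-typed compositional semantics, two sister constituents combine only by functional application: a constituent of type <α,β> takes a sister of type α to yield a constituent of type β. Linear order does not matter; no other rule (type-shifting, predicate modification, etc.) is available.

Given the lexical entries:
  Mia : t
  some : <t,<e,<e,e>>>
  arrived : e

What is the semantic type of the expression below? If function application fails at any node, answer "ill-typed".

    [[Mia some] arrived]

<e,e>

[Mia some]: some is <t,<e,<e,e>>>, Mia is t; result <e,<e,e>>.
[[Mia some] arrived]: [Mia some] is <e,<e,e>>, arrived is e; result <e,e>.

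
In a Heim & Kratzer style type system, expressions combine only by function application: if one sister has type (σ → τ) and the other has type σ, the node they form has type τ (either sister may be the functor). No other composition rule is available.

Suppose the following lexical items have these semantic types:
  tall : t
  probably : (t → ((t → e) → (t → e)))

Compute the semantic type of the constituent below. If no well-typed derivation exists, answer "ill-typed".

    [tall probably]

((t → e) → (t → e))

At [tall probably], probably : (t → ((t → e) → (t → e))) takes tall : t, giving ((t → e) → (t → e)).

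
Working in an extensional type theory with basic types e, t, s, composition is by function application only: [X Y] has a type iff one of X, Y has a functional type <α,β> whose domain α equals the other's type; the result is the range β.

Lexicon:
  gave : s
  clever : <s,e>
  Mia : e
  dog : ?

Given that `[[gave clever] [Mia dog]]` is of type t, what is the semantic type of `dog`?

<e,<e,t>>

At [[gave clever] [Mia dog]] (required: t): [gave clever] is e, which is not a function with range t; hence [Mia dog] is the functor — type <e,t>.
At [Mia dog] (required: <e,t>): Mia is e, which is not a function with range <e,t>; hence dog is the functor — type <e,<e,t>>.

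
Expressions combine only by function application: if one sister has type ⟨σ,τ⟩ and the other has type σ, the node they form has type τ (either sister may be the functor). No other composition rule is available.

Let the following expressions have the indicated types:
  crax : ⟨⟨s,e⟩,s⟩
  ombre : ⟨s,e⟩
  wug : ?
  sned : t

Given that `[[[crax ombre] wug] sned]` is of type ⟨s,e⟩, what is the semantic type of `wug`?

⟨s,⟨t,⟨s,e⟩⟩⟩

[[[crax ombre] wug] sned] must have type ⟨s,e⟩. The sister sned has type t; that is not a function onto ⟨s,e⟩, so [[crax ombre] wug] must be the functor, of type ⟨t,⟨s,e⟩⟩.
[[crax ombre] wug] must have type ⟨t,⟨s,e⟩⟩. The sister [crax ombre] has type s; that is not a function onto ⟨t,⟨s,e⟩⟩, so wug must be the functor, of type ⟨s,⟨t,⟨s,e⟩⟩⟩.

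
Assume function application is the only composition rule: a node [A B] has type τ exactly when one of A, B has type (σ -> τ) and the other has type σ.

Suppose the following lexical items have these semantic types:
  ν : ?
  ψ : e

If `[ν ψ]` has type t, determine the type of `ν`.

(e -> t)

At [ν ψ] (required: t): ψ is e, which is not a function with range t; hence ν is the functor — type (e -> t).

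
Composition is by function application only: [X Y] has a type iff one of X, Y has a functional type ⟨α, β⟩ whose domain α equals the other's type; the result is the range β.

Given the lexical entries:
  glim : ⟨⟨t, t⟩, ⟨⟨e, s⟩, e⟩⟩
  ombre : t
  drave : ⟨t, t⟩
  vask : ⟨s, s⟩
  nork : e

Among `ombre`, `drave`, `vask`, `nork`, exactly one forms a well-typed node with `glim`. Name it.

ombre : t — does not combine with glim.
drave — combines: glim : ⟨⟨t, t⟩, ⟨⟨e, s⟩, e⟩⟩ takes drave : ⟨t, t⟩ as argument, giving ⟨⟨e, s⟩, e⟩.
vask : ⟨s, s⟩ — does not combine with glim.
nork : e — does not combine with glim.

drave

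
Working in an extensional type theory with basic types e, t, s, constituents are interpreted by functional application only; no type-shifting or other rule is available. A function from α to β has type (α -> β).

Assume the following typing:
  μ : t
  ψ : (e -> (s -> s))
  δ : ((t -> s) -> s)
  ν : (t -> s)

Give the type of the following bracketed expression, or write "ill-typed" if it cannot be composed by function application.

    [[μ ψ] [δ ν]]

ill-typed

[μ ψ]: t and (e -> (s -> s)) cannot combine by function application — type clash.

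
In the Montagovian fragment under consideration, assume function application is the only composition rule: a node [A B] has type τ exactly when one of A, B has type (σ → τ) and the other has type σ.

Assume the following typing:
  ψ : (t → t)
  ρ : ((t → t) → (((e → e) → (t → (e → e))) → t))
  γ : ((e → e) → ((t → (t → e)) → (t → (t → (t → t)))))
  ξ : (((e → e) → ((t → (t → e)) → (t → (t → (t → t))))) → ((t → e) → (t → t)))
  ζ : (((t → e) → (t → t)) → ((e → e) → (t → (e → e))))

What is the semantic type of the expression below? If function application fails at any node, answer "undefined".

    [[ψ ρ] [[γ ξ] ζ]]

t

[ψ ρ] — ρ of type ((t → t) → (((e → e) → (t → (e → e))) → t)) combines with ψ of type (t → t): type (((e → e) → (t → (e → e))) → t).
[γ ξ] — ξ of type (((e → e) → ((t → (t → e)) → (t → (t → (t → t))))) → ((t → e) → (t → t))) combines with γ of type ((e → e) → ((t → (t → e)) → (t → (t → (t → t))))): type ((t → e) → (t → t)).
[[γ ξ] ζ] — ζ of type (((t → e) → (t → t)) → ((e → e) → (t → (e → e)))) combines with [γ ξ] of type ((t → e) → (t → t)): type ((e → e) → (t → (e → e))).
[[ψ ρ] [[γ ξ] ζ]] — [ψ ρ] of type (((e → e) → (t → (e → e))) → t) combines with [[γ ξ] ζ] of type ((e → e) → (t → (e → e))): type t.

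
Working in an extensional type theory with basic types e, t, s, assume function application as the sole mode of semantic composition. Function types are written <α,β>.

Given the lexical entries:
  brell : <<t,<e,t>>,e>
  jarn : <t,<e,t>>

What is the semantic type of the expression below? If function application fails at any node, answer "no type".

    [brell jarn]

e

[brell jarn]: <<t,<e,t>>,e> applied to <t,<e,t>> yields e.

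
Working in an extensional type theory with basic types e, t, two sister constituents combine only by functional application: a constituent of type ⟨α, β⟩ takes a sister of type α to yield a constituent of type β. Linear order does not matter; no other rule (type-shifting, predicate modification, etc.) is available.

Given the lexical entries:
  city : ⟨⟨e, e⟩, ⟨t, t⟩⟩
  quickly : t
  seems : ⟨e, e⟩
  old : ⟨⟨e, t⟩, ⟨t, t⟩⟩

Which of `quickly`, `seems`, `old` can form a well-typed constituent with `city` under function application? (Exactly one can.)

seems

quickly : t — city needs ⟨e, e⟩; quickly needs nothing (atomic); neither fits.
seems — combines: city : ⟨⟨e, e⟩, ⟨t, t⟩⟩ takes seems : ⟨e, e⟩ as argument, giving ⟨t, t⟩.
old : ⟨⟨e, t⟩, ⟨t, t⟩⟩ — city needs ⟨e, e⟩; old needs ⟨e, t⟩; neither fits.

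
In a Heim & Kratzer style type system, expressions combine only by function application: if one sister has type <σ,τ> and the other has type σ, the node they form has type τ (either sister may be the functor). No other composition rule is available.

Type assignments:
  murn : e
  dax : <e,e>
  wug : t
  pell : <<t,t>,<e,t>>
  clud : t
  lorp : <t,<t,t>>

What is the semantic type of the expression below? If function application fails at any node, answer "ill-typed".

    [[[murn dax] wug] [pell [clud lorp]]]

ill-typed

[murn dax]: <e,e> applied to e yields e.
[[murn dax] wug]: e with t — neither is a function whose domain matches the other; composition fails here.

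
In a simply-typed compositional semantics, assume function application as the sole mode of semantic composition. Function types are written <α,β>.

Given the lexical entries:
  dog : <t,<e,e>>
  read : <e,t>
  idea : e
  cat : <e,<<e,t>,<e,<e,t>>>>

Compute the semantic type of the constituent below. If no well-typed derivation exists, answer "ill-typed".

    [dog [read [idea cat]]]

ill-typed

[idea cat]: cat is <e,<<e,t>,<e,<e,t>>>>, idea is e; result <<e,t>,<e,<e,t>>>.
[read [idea cat]]: [idea cat] is <<e,t>,<e,<e,t>>>, read is <e,t>; result <e,<e,t>>.
[dog [read [idea cat]]]: <t,<e,e>> with <e,<e,t>> — neither is a function whose domain matches the other; composition fails here.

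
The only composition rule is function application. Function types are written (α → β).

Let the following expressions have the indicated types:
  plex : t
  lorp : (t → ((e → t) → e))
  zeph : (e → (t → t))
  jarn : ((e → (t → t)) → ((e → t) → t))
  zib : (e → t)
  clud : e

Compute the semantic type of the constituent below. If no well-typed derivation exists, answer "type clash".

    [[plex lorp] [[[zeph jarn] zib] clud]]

At [plex lorp], lorp : (t → ((e → t) → e)) takes plex : t, giving ((e → t) → e).
At [zeph jarn], jarn : ((e → (t → t)) → ((e → t) → t)) takes zeph : (e → (t → t)), giving ((e → t) → t).
At [[zeph jarn] zib], [zeph jarn] : ((e → t) → t) takes zib : (e → t), giving t.
At [[[zeph jarn] zib] clud]: neither t nor e can take the other as argument; the node is ill-typed.

type clash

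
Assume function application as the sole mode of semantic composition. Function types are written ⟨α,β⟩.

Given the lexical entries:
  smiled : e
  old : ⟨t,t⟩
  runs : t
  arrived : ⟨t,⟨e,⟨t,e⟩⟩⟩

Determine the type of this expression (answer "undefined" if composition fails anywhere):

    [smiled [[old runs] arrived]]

[old runs]: old is ⟨t,t⟩, runs is t; result t.
[[old runs] arrived]: arrived is ⟨t,⟨e,⟨t,e⟩⟩⟩, [old runs] is t; result ⟨e,⟨t,e⟩⟩.
[smiled [[old runs] arrived]]: [[old runs] arrived] is ⟨e,⟨t,e⟩⟩, smiled is e; result ⟨t,e⟩.

⟨t,e⟩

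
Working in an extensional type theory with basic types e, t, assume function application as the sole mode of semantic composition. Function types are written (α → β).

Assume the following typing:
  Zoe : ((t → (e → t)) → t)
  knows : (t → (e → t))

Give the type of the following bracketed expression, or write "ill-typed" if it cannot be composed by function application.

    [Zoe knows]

t

[Zoe knows]: Zoe is ((t → (e → t)) → t), knows is (t → (e → t)); result t.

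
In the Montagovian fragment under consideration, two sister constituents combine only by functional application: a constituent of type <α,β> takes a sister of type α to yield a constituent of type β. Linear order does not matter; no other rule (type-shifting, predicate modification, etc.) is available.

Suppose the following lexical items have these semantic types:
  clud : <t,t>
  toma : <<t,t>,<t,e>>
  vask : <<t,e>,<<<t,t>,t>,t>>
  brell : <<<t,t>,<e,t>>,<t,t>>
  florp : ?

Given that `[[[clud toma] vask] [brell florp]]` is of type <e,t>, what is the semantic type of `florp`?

<<<<t,t>,<e,t>>,<t,t>>,<<<<t,t>,t>,t>,<e,t>>>

At [[[clud toma] vask] [brell florp]] (required: <e,t>): [[clud toma] vask] is <<<t,t>,t>,t>, which is not a function with range <e,t>; hence [brell florp] is the functor — type <<<<t,t>,t>,t>,<e,t>>.
At [brell florp] (required: <<<<t,t>,t>,t>,<e,t>>): brell is <<<t,t>,<e,t>>,<t,t>>, which is not a function with range <<<<t,t>,t>,t>,<e,t>>; hence florp is the functor — type <<<<t,t>,<e,t>>,<t,t>>,<<<<t,t>,t>,t>,<e,t>>>.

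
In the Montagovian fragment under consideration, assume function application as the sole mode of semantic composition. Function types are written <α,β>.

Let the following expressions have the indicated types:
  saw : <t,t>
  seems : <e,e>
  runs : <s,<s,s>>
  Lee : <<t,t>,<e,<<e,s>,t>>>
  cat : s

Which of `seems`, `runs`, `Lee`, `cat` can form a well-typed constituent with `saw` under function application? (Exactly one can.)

seems : <e,e> — saw needs t; seems needs e; neither fits.
runs : <s,<s,s>> — saw needs t; runs needs s; neither fits.
Lee — combines: Lee : <<t,t>,<e,<<e,s>,t>>> takes saw : <t,t> as argument, giving <e,<<e,s>,t>>.
cat : s — saw needs t; cat needs nothing (atomic); neither fits.

Lee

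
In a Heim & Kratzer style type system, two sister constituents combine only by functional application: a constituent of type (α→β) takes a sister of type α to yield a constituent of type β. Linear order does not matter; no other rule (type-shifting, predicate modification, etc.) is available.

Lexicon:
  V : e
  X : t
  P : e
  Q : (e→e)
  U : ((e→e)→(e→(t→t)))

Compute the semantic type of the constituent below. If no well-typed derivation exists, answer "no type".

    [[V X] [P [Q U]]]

At [V X]: neither e nor t can take the other as argument; the node is ill-typed.

no type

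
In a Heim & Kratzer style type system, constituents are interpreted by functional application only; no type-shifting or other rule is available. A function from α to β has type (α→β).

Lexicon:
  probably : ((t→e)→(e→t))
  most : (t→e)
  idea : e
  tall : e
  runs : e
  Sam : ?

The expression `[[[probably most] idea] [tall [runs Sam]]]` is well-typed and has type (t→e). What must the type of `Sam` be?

(e→(e→(t→(t→e))))

[[[probably most] idea] [tall [runs Sam]]] is required to be (t→e). [[probably most] idea] : t cannot yield (t→e) as functor, so [tall [runs Sam]] : (t→(t→e)).
[tall [runs Sam]] is required to be (t→(t→e)). tall : e cannot yield (t→(t→e)) as functor, so [runs Sam] : (e→(t→(t→e))).
[runs Sam] is required to be (e→(t→(t→e))). runs : e cannot yield (e→(t→(t→e))) as functor, so Sam : (e→(e→(t→(t→e)))).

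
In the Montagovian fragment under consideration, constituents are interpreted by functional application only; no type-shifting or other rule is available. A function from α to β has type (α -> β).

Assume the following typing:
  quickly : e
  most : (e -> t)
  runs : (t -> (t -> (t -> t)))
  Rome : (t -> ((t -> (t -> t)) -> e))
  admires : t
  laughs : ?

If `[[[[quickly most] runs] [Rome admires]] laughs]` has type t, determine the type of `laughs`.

[[[[quickly most] runs] [Rome admires]] laughs] is required to be t. [[[quickly most] runs] [Rome admires]] : e cannot yield t as functor, so laughs : (e -> t).

(e -> t)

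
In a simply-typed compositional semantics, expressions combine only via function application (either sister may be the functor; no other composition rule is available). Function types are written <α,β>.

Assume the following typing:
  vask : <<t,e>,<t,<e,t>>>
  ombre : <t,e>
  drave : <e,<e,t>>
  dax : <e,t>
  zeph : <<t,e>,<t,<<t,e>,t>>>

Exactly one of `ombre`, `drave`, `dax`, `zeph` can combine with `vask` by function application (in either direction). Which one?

ombre

ombre — combines: vask : <<t,e>,<t,<e,t>>> takes ombre : <t,e> as argument, giving <t,<e,t>>.
drave : <e,<e,t>> — no; vask wants <t,e>, and drave wants e.
dax : <e,t> — no; vask wants <t,e>, and dax wants e.
zeph : <<t,e>,<t,<<t,e>,t>>> — no; vask wants <t,e>, and zeph wants <t,e>.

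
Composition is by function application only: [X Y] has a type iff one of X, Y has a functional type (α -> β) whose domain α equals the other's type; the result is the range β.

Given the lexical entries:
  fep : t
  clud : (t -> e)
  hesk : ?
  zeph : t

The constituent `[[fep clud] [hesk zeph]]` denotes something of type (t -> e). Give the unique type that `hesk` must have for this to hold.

[[fep clud] [hesk zeph]] must have type (t -> e). The sister [fep clud] has type e; that is not a function onto (t -> e), so [hesk zeph] must be the functor, of type (e -> (t -> e)).
[hesk zeph] must have type (e -> (t -> e)). The sister zeph has type t; that is not a function onto (e -> (t -> e)), so hesk must be the functor, of type (t -> (e -> (t -> e))).

(t -> (e -> (t -> e)))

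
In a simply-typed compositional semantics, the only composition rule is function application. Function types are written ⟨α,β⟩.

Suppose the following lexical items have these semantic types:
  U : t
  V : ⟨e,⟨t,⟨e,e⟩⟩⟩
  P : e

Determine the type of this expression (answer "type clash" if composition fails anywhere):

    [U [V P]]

At [V P], V : ⟨e,⟨t,⟨e,e⟩⟩⟩ takes P : e, giving ⟨t,⟨e,e⟩⟩.
At [U [V P]], [V P] : ⟨t,⟨e,e⟩⟩ takes U : t, giving ⟨e,e⟩.

⟨e,e⟩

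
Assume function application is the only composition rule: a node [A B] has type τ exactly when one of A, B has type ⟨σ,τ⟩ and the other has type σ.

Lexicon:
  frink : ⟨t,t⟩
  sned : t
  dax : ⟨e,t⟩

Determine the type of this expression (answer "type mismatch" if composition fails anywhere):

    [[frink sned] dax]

[frink sned]: frink is ⟨t,t⟩, sned is t; result t.
At [[frink sned] dax]: neither t nor ⟨e,t⟩ can take the other as argument; the node is ill-typed.

type mismatch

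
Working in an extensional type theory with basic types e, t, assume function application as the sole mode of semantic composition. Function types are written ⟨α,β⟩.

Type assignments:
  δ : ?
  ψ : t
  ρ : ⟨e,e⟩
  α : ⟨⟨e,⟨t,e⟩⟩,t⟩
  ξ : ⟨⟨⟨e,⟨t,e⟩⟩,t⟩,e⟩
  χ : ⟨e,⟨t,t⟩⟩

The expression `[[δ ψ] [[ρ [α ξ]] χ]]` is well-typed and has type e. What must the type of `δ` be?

For [[δ ψ] [[ρ [α ξ]] χ]] to have type e with [[ρ [α ξ]] χ] of type ⟨t,t⟩, [δ ψ] must be the function: [δ ψ] : ⟨⟨t,t⟩,e⟩.
For [δ ψ] to have type ⟨⟨t,t⟩,e⟩ with ψ of type t, δ must be the function: δ : ⟨t,⟨⟨t,t⟩,e⟩⟩.

⟨t,⟨⟨t,t⟩,e⟩⟩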